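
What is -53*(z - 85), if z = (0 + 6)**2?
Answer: 2597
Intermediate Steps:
z = 36 (z = 6**2 = 36)
-53*(z - 85) = -53*(36 - 85) = -53*(-49) = 2597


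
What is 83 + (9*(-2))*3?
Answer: 29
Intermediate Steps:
83 + (9*(-2))*3 = 83 - 18*3 = 83 - 54 = 29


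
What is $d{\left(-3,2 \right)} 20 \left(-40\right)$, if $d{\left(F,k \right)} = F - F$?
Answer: $0$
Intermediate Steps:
$d{\left(F,k \right)} = 0$
$d{\left(-3,2 \right)} 20 \left(-40\right) = 0 \cdot 20 \left(-40\right) = 0 \left(-40\right) = 0$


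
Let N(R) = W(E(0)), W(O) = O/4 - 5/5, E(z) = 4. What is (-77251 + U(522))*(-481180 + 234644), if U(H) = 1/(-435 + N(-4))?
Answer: 8284641599696/435 ≈ 1.9045e+10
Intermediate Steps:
W(O) = -1 + O/4 (W(O) = O*(1/4) - 5*1/5 = O/4 - 1 = -1 + O/4)
N(R) = 0 (N(R) = -1 + (1/4)*4 = -1 + 1 = 0)
U(H) = -1/435 (U(H) = 1/(-435 + 0) = 1/(-435) = -1/435)
(-77251 + U(522))*(-481180 + 234644) = (-77251 - 1/435)*(-481180 + 234644) = -33604186/435*(-246536) = 8284641599696/435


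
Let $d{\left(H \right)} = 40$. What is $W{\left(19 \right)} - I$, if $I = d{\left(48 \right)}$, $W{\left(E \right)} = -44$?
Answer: $-84$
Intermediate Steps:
$I = 40$
$W{\left(19 \right)} - I = -44 - 40 = -84$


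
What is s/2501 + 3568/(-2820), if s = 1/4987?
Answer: -11125457699/8793103335 ≈ -1.2652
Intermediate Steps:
s = 1/4987 ≈ 0.00020052
s/2501 + 3568/(-2820) = (1/4987)/2501 + 3568/(-2820) = (1/4987)*(1/2501) + 3568*(-1/2820) = 1/12472487 - 892/705 = -11125457699/8793103335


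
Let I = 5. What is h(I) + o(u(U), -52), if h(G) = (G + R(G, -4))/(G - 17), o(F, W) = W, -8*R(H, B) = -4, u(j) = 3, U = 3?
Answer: -1259/24 ≈ -52.458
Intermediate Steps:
R(H, B) = ½ (R(H, B) = -⅛*(-4) = ½)
h(G) = (½ + G)/(-17 + G) (h(G) = (G + ½)/(G - 17) = (½ + G)/(-17 + G))
h(I) + o(u(U), -52) = (½ + 5)/(-17 + 5) - 52 = (11/2)/(-12) - 52 = -1/12*11/2 - 52 = -11/24 - 52 = -1259/24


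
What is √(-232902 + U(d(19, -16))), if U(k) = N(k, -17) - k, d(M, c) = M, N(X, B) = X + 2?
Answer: 10*I*√2329 ≈ 482.6*I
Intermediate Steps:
N(X, B) = 2 + X
U(k) = 2 (U(k) = (2 + k) - k = 2)
√(-232902 + U(d(19, -16))) = √(-232902 + 2) = √(-232900) = 10*I*√2329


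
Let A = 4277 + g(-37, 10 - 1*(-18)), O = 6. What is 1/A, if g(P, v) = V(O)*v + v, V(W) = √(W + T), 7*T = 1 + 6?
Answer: 615/2646791 - 4*√7/2646791 ≈ 0.00022836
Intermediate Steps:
T = 1 (T = (1 + 6)/7 = (⅐)*7 = 1)
V(W) = √(1 + W) (V(W) = √(W + 1) = √(1 + W))
g(P, v) = v + v*√7 (g(P, v) = √(1 + 6)*v + v = √7*v + v = v*√7 + v = v + v*√7)
A = 4305 + 28*√7 (A = 4277 + (10 - 1*(-18))*(1 + √7) = 4277 + (10 + 18)*(1 + √7) = 4277 + 28*(1 + √7) = 4277 + (28 + 28*√7) = 4305 + 28*√7 ≈ 4379.1)
1/A = 1/(4305 + 28*√7)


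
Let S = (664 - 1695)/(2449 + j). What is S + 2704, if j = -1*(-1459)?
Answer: 10566201/3908 ≈ 2703.7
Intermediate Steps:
j = 1459
S = -1031/3908 (S = (664 - 1695)/(2449 + 1459) = -1031/3908 ≈ -0.26382)
S + 2704 = -1031/3908 + 2704 = 10566201/3908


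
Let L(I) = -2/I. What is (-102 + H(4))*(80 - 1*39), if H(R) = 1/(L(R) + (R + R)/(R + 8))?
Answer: -3936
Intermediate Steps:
H(R) = 1/(-2/R + 2*R/(8 + R)) (H(R) = 1/(-2/R + (R + R)/(R + 8)) = 1/(-2/R + (2*R)/(8 + R)) = 1/(-2/R + 2*R/(8 + R)))
(-102 + H(4))*(80 - 1*39) = (-102 + (½)*4*(8 + 4)/(-8 + 4*(-1 + 4)))*(80 - 1*39) = (-102 + (½)*4*12/(-8 + 4*3))*(80 - 39) = (-102 + (½)*4*12/(-8 + 12))*41 = (-102 + (½)*4*12/4)*41 = (-102 + (½)*4*(¼)*12)*41 = (-102 + 6)*41 = -96*41 = -3936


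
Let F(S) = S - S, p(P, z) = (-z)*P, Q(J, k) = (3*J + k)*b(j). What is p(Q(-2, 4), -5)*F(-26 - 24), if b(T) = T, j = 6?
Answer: 0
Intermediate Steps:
Q(J, k) = 6*k + 18*J (Q(J, k) = (3*J + k)*6 = (k + 3*J)*6 = 6*k + 18*J)
p(P, z) = -P*z
F(S) = 0
p(Q(-2, 4), -5)*F(-26 - 24) = -1*(6*4 + 18*(-2))*(-5)*0 = -1*(24 - 36)*(-5)*0 = -1*(-12)*(-5)*0 = -60*0 = 0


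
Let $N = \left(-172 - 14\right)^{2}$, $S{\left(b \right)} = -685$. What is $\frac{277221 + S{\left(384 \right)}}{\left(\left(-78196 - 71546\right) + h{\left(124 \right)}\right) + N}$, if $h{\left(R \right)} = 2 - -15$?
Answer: $- \frac{276536}{115129} \approx -2.402$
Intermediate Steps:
$h{\left(R \right)} = 17$ ($h{\left(R \right)} = 2 + 15 = 17$)
$N = 34596$ ($N = \left(-186\right)^{2} = 34596$)
$\frac{277221 + S{\left(384 \right)}}{\left(\left(-78196 - 71546\right) + h{\left(124 \right)}\right) + N} = \frac{277221 - 685}{\left(\left(-78196 - 71546\right) + 17\right) + 34596} = \frac{276536}{\left(-149742 + 17\right) + 34596} = \frac{276536}{-149725 + 34596} = \frac{276536}{-115129} = 276536 \left(- \frac{1}{115129}\right) = - \frac{276536}{115129}$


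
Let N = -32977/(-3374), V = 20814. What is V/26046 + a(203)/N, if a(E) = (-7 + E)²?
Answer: 11485217293/2921493 ≈ 3931.3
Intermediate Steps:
N = 4711/482 (N = -32977*(-1/3374) = 4711/482 ≈ 9.7739)
V/26046 + a(203)/N = 20814/26046 + (-7 + 203)²/(4711/482) = 20814*(1/26046) + 196²*(482/4711) = 3469/4341 + 38416*(482/4711) = 3469/4341 + 2645216/673 = 11485217293/2921493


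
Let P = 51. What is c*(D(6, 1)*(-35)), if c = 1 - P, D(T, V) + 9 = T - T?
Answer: -15750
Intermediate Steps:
D(T, V) = -9 (D(T, V) = -9 + (T - T) = -9 + 0 = -9)
c = -50 (c = 1 - 1*51 = 1 - 51 = -50)
c*(D(6, 1)*(-35)) = -(-450)*(-35) = -50*315 = -15750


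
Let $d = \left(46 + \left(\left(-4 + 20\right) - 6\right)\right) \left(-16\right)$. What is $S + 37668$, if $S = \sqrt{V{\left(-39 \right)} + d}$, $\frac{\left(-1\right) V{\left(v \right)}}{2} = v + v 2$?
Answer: $37668 + i \sqrt{662} \approx 37668.0 + 25.729 i$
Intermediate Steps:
$V{\left(v \right)} = - 6 v$ ($V{\left(v \right)} = - 2 \left(v + v 2\right) = - 2 \left(v + 2 v\right) = - 2 \cdot 3 v = - 6 v$)
$d = -896$ ($d = \left(46 + \left(16 - 6\right)\right) \left(-16\right) = \left(46 + 10\right) \left(-16\right) = 56 \left(-16\right) = -896$)
$S = i \sqrt{662}$ ($S = \sqrt{\left(-6\right) \left(-39\right) - 896} = \sqrt{234 - 896} = \sqrt{-662} = i \sqrt{662} \approx 25.729 i$)
$S + 37668 = i \sqrt{662} + 37668 = 37668 + i \sqrt{662}$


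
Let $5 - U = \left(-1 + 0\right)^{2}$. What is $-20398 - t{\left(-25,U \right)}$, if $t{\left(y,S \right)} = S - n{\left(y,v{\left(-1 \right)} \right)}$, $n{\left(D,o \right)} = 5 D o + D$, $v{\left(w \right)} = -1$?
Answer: $-20302$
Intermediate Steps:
$n{\left(D,o \right)} = D + 5 D o$ ($n{\left(D,o \right)} = 5 D o + D = D + 5 D o$)
$U = 4$ ($U = 5 - \left(-1 + 0\right)^{2} = 5 - \left(-1\right)^{2} = 5 - 1 = 4$)
$t{\left(y,S \right)} = S + 4 y$ ($t{\left(y,S \right)} = S - y \left(1 + 5 \left(-1\right)\right) = S - y \left(1 - 5\right) = S - y \left(-4\right) = S - - 4 y = S + 4 y$)
$-20398 - t{\left(-25,U \right)} = -20398 - \left(4 + 4 \left(-25\right)\right) = -20398 - \left(4 - 100\right) = -20398 - -96 = -20398 + 96 = -20302$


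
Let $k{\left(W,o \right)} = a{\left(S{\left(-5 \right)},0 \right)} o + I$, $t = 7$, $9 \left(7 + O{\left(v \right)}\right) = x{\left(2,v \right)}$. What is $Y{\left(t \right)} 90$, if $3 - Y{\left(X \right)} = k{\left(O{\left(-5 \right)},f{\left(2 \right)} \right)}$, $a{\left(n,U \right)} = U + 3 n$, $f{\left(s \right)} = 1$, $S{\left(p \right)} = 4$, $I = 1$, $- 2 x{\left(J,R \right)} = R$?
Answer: $-900$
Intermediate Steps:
$x{\left(J,R \right)} = - \frac{R}{2}$
$O{\left(v \right)} = -7 - \frac{v}{18}$ ($O{\left(v \right)} = -7 + \frac{\left(- \frac{1}{2}\right) v}{9} = -7 - \frac{v}{18}$)
$k{\left(W,o \right)} = 1 + 12 o$ ($k{\left(W,o \right)} = \left(0 + 3 \cdot 4\right) o + 1 = \left(0 + 12\right) o + 1 = 12 o + 1 = 1 + 12 o$)
$Y{\left(X \right)} = -10$ ($Y{\left(X \right)} = 3 - \left(1 + 12 \cdot 1\right) = 3 - \left(1 + 12\right) = 3 - 13 = -10$)
$Y{\left(t \right)} 90 = \left(-10\right) 90 = -900$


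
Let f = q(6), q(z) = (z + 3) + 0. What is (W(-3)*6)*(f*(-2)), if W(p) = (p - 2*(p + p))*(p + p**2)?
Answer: -5832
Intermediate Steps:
q(z) = 3 + z (q(z) = (3 + z) + 0 = 3 + z)
f = 9 (f = 3 + 6 = 9)
W(p) = -3*p*(p + p**2) (W(p) = (p - 4*p)*(p + p**2) = (-3*p)*(p + p**2) = -3*p*(p + p**2))
(W(-3)*6)*(f*(-2)) = ((3*(-3)**2*(-1 - 1*(-3)))*6)*(9*(-2)) = ((3*9*(-1 + 3))*6)*(-18) = ((3*9*2)*6)*(-18) = (54*6)*(-18) = 324*(-18) = -5832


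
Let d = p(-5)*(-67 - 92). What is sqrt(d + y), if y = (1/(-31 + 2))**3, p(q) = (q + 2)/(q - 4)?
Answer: I*sqrt(37485922)/841 ≈ 7.2801*I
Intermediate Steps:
p(q) = (2 + q)/(-4 + q)
d = -53 (d = ((2 - 5)/(-4 - 5))*(-67 - 92) = (-3/(-9))*(-159) = -1/9*(-3)*(-159) = (1/3)*(-159) = -53)
y = -1/24389 (y = (1/(-29))**3 = (-1/29)**3 = -1/24389 ≈ -4.1002e-5)
sqrt(d + y) = sqrt(-53 - 1/24389) = sqrt(-1292618/24389) = I*sqrt(37485922)/841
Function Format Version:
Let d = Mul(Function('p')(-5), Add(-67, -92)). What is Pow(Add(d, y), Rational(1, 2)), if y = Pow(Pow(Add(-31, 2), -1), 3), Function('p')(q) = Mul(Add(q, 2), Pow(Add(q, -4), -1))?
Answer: Mul(Rational(1, 841), I, Pow(37485922, Rational(1, 2))) ≈ Mul(7.2801, I)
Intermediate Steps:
Function('p')(q) = Mul(Pow(Add(-4, q), -1), Add(2, q)) (Function('p')(q) = Mul(Add(2, q), Pow(Add(-4, q), -1)) = Mul(Pow(Add(-4, q), -1), Add(2, q)))
d = -53 (d = Mul(Mul(Pow(Add(-4, -5), -1), Add(2, -5)), Add(-67, -92)) = Mul(Mul(Pow(-9, -1), -3), -159) = Mul(Mul(Rational(-1, 9), -3), -159) = Mul(Rational(1, 3), -159) = -53)
y = Rational(-1, 24389) (y = Pow(Pow(-29, -1), 3) = Pow(Rational(-1, 29), 3) = Rational(-1, 24389) ≈ -4.1002e-5)
Pow(Add(d, y), Rational(1, 2)) = Pow(Add(-53, Rational(-1, 24389)), Rational(1, 2)) = Pow(Rational(-1292618, 24389), Rational(1, 2)) = Mul(Rational(1, 841), I, Pow(37485922, Rational(1, 2)))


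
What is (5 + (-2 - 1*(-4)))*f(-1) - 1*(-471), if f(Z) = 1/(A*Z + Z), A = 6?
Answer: 470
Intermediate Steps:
f(Z) = 1/(7*Z) (f(Z) = 1/(6*Z + Z) = 1/(7*Z))
(5 + (-2 - 1*(-4)))*f(-1) - 1*(-471) = (5 + (-2 - 1*(-4)))*((⅐)/(-1)) - 1*(-471) = (5 + (-2 + 4))*((⅐)*(-1)) + 471 = (5 + 2)*(-⅐) + 471 = 7*(-⅐) + 471 = -1 + 471 = 470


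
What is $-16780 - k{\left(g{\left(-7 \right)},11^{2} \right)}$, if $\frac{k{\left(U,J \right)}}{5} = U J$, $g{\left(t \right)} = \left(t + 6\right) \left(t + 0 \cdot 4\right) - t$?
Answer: $-25250$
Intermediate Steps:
$g{\left(t \right)} = - t + t \left(6 + t\right)$ ($g{\left(t \right)} = \left(6 + t\right) \left(t + 0\right) - t = \left(6 + t\right) t - t = t \left(6 + t\right) - t = - t + t \left(6 + t\right)$)
$k{\left(U,J \right)} = 5 J U$ ($k{\left(U,J \right)} = 5 U J = 5 J U$)
$-16780 - k{\left(g{\left(-7 \right)},11^{2} \right)} = -16780 - 5 \cdot 11^{2} \left(- 7 \left(5 - 7\right)\right) = -16780 - 5 \cdot 121 \left(\left(-7\right) \left(-2\right)\right) = -16780 - 5 \cdot 121 \cdot 14 = -16780 - 8470 = -25250$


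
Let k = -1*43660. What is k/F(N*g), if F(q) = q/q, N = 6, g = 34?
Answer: -43660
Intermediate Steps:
k = -43660
F(q) = 1
k/F(N*g) = -43660/1 = -43660*1 = -43660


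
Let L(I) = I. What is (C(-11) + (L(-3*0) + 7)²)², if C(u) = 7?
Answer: 3136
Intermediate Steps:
(C(-11) + (L(-3*0) + 7)²)² = (7 + (-3*0 + 7)²)² = (7 + (0 + 7)²)² = (7 + 7²)² = (7 + 49)² = 56² = 3136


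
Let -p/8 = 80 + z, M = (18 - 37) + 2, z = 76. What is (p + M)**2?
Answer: 1600225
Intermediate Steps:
M = -17 (M = -19 + 2 = -17)
p = -1248 (p = -8*(80 + 76) = -8*156 = -1248)
(p + M)**2 = (-1248 - 17)**2 = (-1265)**2 = 1600225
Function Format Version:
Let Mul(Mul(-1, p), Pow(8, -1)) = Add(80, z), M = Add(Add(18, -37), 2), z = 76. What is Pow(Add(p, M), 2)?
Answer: 1600225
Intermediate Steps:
M = -17 (M = Add(-19, 2) = -17)
p = -1248 (p = Mul(-8, Add(80, 76)) = Mul(-8, 156) = -1248)
Pow(Add(p, M), 2) = Pow(Add(-1248, -17), 2) = Pow(-1265, 2) = 1600225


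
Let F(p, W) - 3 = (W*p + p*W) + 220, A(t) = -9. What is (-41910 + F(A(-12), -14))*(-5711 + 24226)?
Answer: -767169025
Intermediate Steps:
F(p, W) = 223 + 2*W*p (F(p, W) = 3 + ((W*p + p*W) + 220) = 3 + ((W*p + W*p) + 220) = 3 + (2*W*p + 220) = 3 + (220 + 2*W*p) = 223 + 2*W*p)
(-41910 + F(A(-12), -14))*(-5711 + 24226) = (-41910 + (223 + 2*(-14)*(-9)))*(-5711 + 24226) = (-41910 + (223 + 252))*18515 = (-41910 + 475)*18515 = -41435*18515 = -767169025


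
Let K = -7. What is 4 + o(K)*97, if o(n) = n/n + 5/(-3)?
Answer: -182/3 ≈ -60.667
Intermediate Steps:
o(n) = -⅔ (o(n) = 1 + 5*(-⅓) = 1 - 5/3 = -⅔)
4 + o(K)*97 = 4 - ⅔*97 = 4 - 194/3 = -182/3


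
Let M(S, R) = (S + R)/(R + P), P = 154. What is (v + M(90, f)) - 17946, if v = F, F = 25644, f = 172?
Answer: 1254905/163 ≈ 7698.8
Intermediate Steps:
v = 25644
M(S, R) = (R + S)/(154 + R) (M(S, R) = (S + R)/(R + 154) = (R + S)/(154 + R))
(v + M(90, f)) - 17946 = (25644 + (172 + 90)/(154 + 172)) - 17946 = (25644 + 262/326) - 17946 = (25644 + (1/326)*262) - 17946 = (25644 + 131/163) - 17946 = 4180103/163 - 17946 = 1254905/163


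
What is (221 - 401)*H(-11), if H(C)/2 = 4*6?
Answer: -8640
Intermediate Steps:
H(C) = 48 (H(C) = 2*(4*6) = 2*24 = 48)
(221 - 401)*H(-11) = (221 - 401)*48 = -180*48 = -8640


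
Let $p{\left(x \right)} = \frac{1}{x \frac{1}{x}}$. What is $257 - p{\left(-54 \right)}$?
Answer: $256$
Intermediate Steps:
$p{\left(x \right)} = 1$ ($p{\left(x \right)} = 1^{-1} = 1$)
$257 - p{\left(-54 \right)} = 257 - 1 = 256$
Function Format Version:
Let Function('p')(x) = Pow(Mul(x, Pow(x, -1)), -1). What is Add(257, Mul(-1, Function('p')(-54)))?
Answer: 256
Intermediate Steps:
Function('p')(x) = 1 (Function('p')(x) = Pow(1, -1) = 1)
Add(257, Mul(-1, Function('p')(-54))) = Add(257, Mul(-1, 1)) = Add(257, -1) = 256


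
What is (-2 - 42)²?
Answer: 1936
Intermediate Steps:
(-2 - 42)² = (-44)² = 1936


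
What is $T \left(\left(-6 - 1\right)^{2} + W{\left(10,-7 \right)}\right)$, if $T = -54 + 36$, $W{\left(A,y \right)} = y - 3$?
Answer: $-702$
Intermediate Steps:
$W{\left(A,y \right)} = -3 + y$
$T = -18$
$T \left(\left(-6 - 1\right)^{2} + W{\left(10,-7 \right)}\right) = - 18 \left(\left(-6 - 1\right)^{2} - 10\right) = - 18 \left(\left(-7\right)^{2} - 10\right) = - 18 \left(49 - 10\right) = \left(-18\right) 39 = -702$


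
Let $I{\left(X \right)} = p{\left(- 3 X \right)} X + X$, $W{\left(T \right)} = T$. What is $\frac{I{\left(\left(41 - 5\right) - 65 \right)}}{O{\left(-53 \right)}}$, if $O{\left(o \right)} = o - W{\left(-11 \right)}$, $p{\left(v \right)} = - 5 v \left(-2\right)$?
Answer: $\frac{25259}{42} \approx 601.4$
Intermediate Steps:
$p{\left(v \right)} = 10 v$
$O{\left(o \right)} = 11 + o$ ($O{\left(o \right)} = o - -11 = o + 11 = 11 + o$)
$I{\left(X \right)} = X - 30 X^{2}$ ($I{\left(X \right)} = 10 \left(- 3 X\right) X + X = - 30 X X + X = - 30 X^{2} + X = X - 30 X^{2}$)
$\frac{I{\left(\left(41 - 5\right) - 65 \right)}}{O{\left(-53 \right)}} = \frac{\left(\left(41 - 5\right) - 65\right) \left(1 - 30 \left(\left(41 - 5\right) - 65\right)\right)}{11 - 53} = \frac{\left(36 - 65\right) \left(1 - 30 \left(36 - 65\right)\right)}{-42} = - 29 \left(1 - -870\right) \left(- \frac{1}{42}\right) = - 29 \left(1 + 870\right) \left(- \frac{1}{42}\right) = \left(-29\right) 871 \left(- \frac{1}{42}\right) = \left(-25259\right) \left(- \frac{1}{42}\right) = \frac{25259}{42}$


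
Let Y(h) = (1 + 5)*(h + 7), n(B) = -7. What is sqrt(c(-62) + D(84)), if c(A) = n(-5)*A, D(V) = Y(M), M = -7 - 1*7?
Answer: 14*sqrt(2) ≈ 19.799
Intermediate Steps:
M = -14 (M = -7 - 7 = -14)
Y(h) = 42 + 6*h (Y(h) = 6*(7 + h) = 42 + 6*h)
D(V) = -42 (D(V) = 42 + 6*(-14) = 42 - 84 = -42)
c(A) = -7*A
sqrt(c(-62) + D(84)) = sqrt(-7*(-62) - 42) = sqrt(434 - 42) = sqrt(392) = 14*sqrt(2)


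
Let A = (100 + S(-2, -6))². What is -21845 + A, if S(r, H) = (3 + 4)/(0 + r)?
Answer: -50131/4 ≈ -12533.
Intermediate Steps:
S(r, H) = 7/r
A = 37249/4 (A = (100 + 7/(-2))² = (100 + 7*(-½))² = (100 - 7/2)² = (193/2)² = 37249/4 ≈ 9312.3)
-21845 + A = -21845 + 37249/4 = -50131/4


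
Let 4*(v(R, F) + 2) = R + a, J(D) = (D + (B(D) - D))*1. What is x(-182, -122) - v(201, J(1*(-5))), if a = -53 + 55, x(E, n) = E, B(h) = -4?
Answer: -923/4 ≈ -230.75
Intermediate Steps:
a = 2
J(D) = -4 (J(D) = (D + (-4 - D))*1 = -4*1 = -4)
v(R, F) = -3/2 + R/4 (v(R, F) = -2 + (R + 2)/4 = -2 + (2 + R)/4 = -2 + (½ + R/4) = -3/2 + R/4)
x(-182, -122) - v(201, J(1*(-5))) = -182 - (-3/2 + (¼)*201) = -182 - (-3/2 + 201/4) = -182 - 1*195/4 = -182 - 195/4 = -923/4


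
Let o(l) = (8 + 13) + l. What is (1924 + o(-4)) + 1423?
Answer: 3364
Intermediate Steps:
o(l) = 21 + l
(1924 + o(-4)) + 1423 = (1924 + (21 - 4)) + 1423 = (1924 + 17) + 1423 = 1941 + 1423 = 3364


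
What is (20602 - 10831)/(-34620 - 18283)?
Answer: -9771/52903 ≈ -0.18470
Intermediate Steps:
(20602 - 10831)/(-34620 - 18283) = 9771/(-52903) = 9771*(-1/52903) = -9771/52903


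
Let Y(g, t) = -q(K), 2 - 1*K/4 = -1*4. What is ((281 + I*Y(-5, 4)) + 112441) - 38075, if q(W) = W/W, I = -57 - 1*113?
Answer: 74817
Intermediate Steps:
K = 24 (K = 8 - (-4)*4 = 8 - 4*(-4) = 8 + 16 = 24)
I = -170 (I = -57 - 113 = -170)
q(W) = 1
Y(g, t) = -1 (Y(g, t) = -1*1 = -1)
((281 + I*Y(-5, 4)) + 112441) - 38075 = ((281 - 170*(-1)) + 112441) - 38075 = ((281 + 170) + 112441) - 38075 = (451 + 112441) - 38075 = 112892 - 38075 = 74817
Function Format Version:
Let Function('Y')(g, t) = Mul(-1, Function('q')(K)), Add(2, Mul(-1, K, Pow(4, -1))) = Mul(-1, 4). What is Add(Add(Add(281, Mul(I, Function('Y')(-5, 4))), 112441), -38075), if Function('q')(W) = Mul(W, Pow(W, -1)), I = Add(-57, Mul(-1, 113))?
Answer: 74817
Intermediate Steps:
K = 24 (K = Add(8, Mul(-4, Mul(-1, 4))) = Add(8, Mul(-4, -4)) = Add(8, 16) = 24)
I = -170 (I = Add(-57, -113) = -170)
Function('q')(W) = 1
Function('Y')(g, t) = -1 (Function('Y')(g, t) = Mul(-1, 1) = -1)
Add(Add(Add(281, Mul(I, Function('Y')(-5, 4))), 112441), -38075) = Add(Add(Add(281, Mul(-170, -1)), 112441), -38075) = Add(Add(Add(281, 170), 112441), -38075) = Add(Add(451, 112441), -38075) = Add(112892, -38075) = 74817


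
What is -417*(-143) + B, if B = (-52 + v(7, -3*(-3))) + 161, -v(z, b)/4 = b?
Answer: 59704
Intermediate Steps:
v(z, b) = -4*b
B = 73 (B = (-52 - (-12)*(-3)) + 161 = (-52 - 4*9) + 161 = (-52 - 36) + 161 = -88 + 161 = 73)
-417*(-143) + B = -417*(-143) + 73 = 59631 + 73 = 59704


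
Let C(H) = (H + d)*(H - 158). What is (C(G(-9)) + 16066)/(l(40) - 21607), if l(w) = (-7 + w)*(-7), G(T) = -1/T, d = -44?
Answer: -1862641/1768878 ≈ -1.0530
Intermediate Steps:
C(H) = (-158 + H)*(-44 + H) (C(H) = (H - 44)*(H - 158) = (-44 + H)*(-158 + H) = (-158 + H)*(-44 + H))
l(w) = 49 - 7*w
(C(G(-9)) + 16066)/(l(40) - 21607) = ((6952 + (-1/(-9))**2 - (-202)/(-9)) + 16066)/((49 - 7*40) - 21607) = ((6952 + (-1*(-1/9))**2 - (-202)*(-1)/9) + 16066)/((49 - 280) - 21607) = ((6952 + (1/9)**2 - 202*1/9) + 16066)/(-231 - 21607) = ((6952 + 1/81 - 202/9) + 16066)/(-21838) = (561295/81 + 16066)*(-1/21838) = (1862641/81)*(-1/21838) = -1862641/1768878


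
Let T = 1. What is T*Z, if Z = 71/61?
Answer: 71/61 ≈ 1.1639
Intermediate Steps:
Z = 71/61 (Z = 71*(1/61) = 71/61 ≈ 1.1639)
T*Z = 1*(71/61) = 71/61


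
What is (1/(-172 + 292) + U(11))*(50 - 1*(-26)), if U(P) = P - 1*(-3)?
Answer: 31939/30 ≈ 1064.6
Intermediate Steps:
U(P) = 3 + P (U(P) = P + 3 = 3 + P)
(1/(-172 + 292) + U(11))*(50 - 1*(-26)) = (1/(-172 + 292) + (3 + 11))*(50 - 1*(-26)) = (1/120 + 14)*(50 + 26) = (1/120 + 14)*76 = (1681/120)*76 = 31939/30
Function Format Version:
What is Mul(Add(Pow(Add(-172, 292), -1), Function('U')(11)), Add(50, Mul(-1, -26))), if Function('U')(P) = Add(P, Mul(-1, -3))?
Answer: Rational(31939, 30) ≈ 1064.6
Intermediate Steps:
Function('U')(P) = Add(3, P) (Function('U')(P) = Add(P, 3) = Add(3, P))
Mul(Add(Pow(Add(-172, 292), -1), Function('U')(11)), Add(50, Mul(-1, -26))) = Mul(Add(Pow(Add(-172, 292), -1), Add(3, 11)), Add(50, Mul(-1, -26))) = Mul(Add(Pow(120, -1), 14), Add(50, 26)) = Mul(Add(Rational(1, 120), 14), 76) = Mul(Rational(1681, 120), 76) = Rational(31939, 30)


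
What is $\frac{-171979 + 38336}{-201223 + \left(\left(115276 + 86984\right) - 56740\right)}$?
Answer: $\frac{133643}{55703} \approx 2.3992$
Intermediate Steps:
$\frac{-171979 + 38336}{-201223 + \left(\left(115276 + 86984\right) - 56740\right)} = - \frac{133643}{-201223 + \left(202260 - 56740\right)} = - \frac{133643}{-201223 + 145520} = - \frac{133643}{-55703} = \left(-133643\right) \left(- \frac{1}{55703}\right) = \frac{133643}{55703}$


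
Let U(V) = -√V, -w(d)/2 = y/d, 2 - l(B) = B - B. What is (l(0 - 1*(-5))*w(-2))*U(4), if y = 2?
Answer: -8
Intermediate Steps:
l(B) = 2 (l(B) = 2 - (B - B) = 2 - 1*0 = 2 + 0 = 2)
w(d) = -4/d
(l(0 - 1*(-5))*w(-2))*U(4) = (2*(-4/(-2)))*(-√4) = (2*(-4*(-½)))*(-1*2) = (2*2)*(-2) = 4*(-2) = -8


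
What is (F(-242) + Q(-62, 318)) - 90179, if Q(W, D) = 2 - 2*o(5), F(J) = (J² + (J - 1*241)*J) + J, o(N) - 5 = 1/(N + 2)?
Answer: 595145/7 ≈ 85021.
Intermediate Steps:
o(N) = 5 + 1/(2 + N) (o(N) = 5 + 1/(N + 2) = 5 + 1/(2 + N))
F(J) = J + J² + J*(-241 + J) (F(J) = (J² + (J - 241)*J) + J = (J² + (-241 + J)*J) + J = (J² + J*(-241 + J)) + J = J + J² + J*(-241 + J))
Q(W, D) = -58/7 (Q(W, D) = 2 - 2*(11 + 5*5)/(2 + 5) = 2 - 2*(11 + 25)/7 = 2 - 2*36/7 = 2 - 72/7 = -58/7)
(F(-242) + Q(-62, 318)) - 90179 = (2*(-242)*(-120 - 242) - 58/7) - 90179 = (2*(-242)*(-362) - 58/7) - 90179 = (175208 - 58/7) - 90179 = 1226398/7 - 90179 = 595145/7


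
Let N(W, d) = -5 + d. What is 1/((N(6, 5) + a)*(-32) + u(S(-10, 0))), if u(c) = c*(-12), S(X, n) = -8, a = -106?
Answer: 1/3488 ≈ 0.00028670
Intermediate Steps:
u(c) = -12*c
1/((N(6, 5) + a)*(-32) + u(S(-10, 0))) = 1/(((-5 + 5) - 106)*(-32) - 12*(-8)) = 1/((0 - 106)*(-32) + 96) = 1/(-106*(-32) + 96) = 1/(3392 + 96) = 1/3488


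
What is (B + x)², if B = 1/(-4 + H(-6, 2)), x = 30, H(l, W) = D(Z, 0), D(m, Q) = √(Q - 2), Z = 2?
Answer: (7140*√2 + 12361*I)/(2*(4*√2 + 7*I)) ≈ 886.71 - 4.6791*I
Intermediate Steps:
D(m, Q) = √(-2 + Q)
H(l, W) = I*√2 (H(l, W) = √(-2 + 0) = √(-2) = I*√2)
B = 1/(-4 + I*√2) ≈ -0.22222 - 0.078567*I
(B + x)² = ((-2/9 - I*√2/18) + 30)² = (268/9 - I*√2/18)²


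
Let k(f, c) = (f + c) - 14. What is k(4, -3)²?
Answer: 169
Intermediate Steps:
k(f, c) = -14 + c + f (k(f, c) = (c + f) - 14 = -14 + c + f)
k(4, -3)² = (-14 - 3 + 4)² = (-13)² = 169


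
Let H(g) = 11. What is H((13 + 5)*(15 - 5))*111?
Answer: 1221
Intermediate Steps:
H((13 + 5)*(15 - 5))*111 = 11*111 = 1221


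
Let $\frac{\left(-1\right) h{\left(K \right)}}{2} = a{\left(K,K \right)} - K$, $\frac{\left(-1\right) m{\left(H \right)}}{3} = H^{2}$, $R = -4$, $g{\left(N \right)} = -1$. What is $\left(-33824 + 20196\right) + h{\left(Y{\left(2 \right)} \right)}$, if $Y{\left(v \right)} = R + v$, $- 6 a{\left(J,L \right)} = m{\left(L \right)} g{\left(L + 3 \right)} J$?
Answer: $-13640$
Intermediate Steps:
$m{\left(H \right)} = - 3 H^{2}$
$a{\left(J,L \right)} = - \frac{J L^{2}}{2}$ ($a{\left(J,L \right)} = - \frac{- 3 L^{2} \left(- J\right)}{6} = - \frac{3 J L^{2}}{6} = - \frac{J L^{2}}{2}$)
$Y{\left(v \right)} = -4 + v$
$h{\left(K \right)} = K^{3} + 2 K$ ($h{\left(K \right)} = - 2 \left(- \frac{K K^{2}}{2} - K\right) = - 2 \left(- \frac{K^{3}}{2} - K\right) = - 2 \left(- K - \frac{K^{3}}{2}\right) = K^{3} + 2 K$)
$\left(-33824 + 20196\right) + h{\left(Y{\left(2 \right)} \right)} = \left(-33824 + 20196\right) + \left(-4 + 2\right) \left(2 + \left(-4 + 2\right)^{2}\right) = -13628 - 2 \left(2 + \left(-2\right)^{2}\right) = -13628 - 2 \left(2 + 4\right) = -13628 - 12 = -13640$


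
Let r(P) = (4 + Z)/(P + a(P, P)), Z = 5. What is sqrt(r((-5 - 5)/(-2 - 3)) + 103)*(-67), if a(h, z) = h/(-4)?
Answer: -67*sqrt(109) ≈ -699.50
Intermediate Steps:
a(h, z) = -h/4 (a(h, z) = h*(-1/4) = -h/4)
r(P) = 12/P (r(P) = (4 + 5)/(P - P/4) = 9/((3*P/4)) = 9*(4/(3*P)) = 12/P)
sqrt(r((-5 - 5)/(-2 - 3)) + 103)*(-67) = sqrt(12/(((-5 - 5)/(-2 - 3))) + 103)*(-67) = sqrt(12/((-10/(-5))) + 103)*(-67) = sqrt(12/((-10*(-1/5))) + 103)*(-67) = sqrt(12/2 + 103)*(-67) = sqrt(12*(1/2) + 103)*(-67) = sqrt(6 + 103)*(-67) = sqrt(109)*(-67) = -67*sqrt(109)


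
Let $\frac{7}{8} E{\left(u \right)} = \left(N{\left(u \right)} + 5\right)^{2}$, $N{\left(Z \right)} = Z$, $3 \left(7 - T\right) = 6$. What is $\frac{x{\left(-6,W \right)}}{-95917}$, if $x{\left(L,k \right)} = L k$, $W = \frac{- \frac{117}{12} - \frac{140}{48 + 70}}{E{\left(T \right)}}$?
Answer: $- \frac{54201}{9054564800} \approx -5.986 \cdot 10^{-6}$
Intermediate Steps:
$T = 5$ ($T = 7 - 2 = 5$)
$E{\left(u \right)} = \frac{8 \left(5 + u\right)^{2}}{7}$ ($E{\left(u \right)} = \frac{8 \left(u + 5\right)^{2}}{7} = \frac{8 \left(5 + u\right)^{2}}{7}$)
$W = - \frac{18067}{188800}$ ($W = \frac{- \frac{117}{12} - \frac{140}{48 + 70}}{\frac{8}{7} \left(5 + 5\right)^{2}} = \frac{\left(-117\right) \frac{1}{12} - \frac{140}{118}}{\frac{8}{7} \cdot 10^{2}} = \frac{- \frac{39}{4} - \frac{70}{59}}{\frac{8}{7} \cdot 100} = \frac{- \frac{39}{4} - \frac{70}{59}}{\frac{800}{7}} = \left(- \frac{2581}{236}\right) \frac{7}{800} = - \frac{18067}{188800} \approx -0.095694$)
$\frac{x{\left(-6,W \right)}}{-95917} = \frac{\left(-6\right) \left(- \frac{18067}{188800}\right)}{-95917} = \frac{54201}{94400} \left(- \frac{1}{95917}\right) = - \frac{54201}{9054564800}$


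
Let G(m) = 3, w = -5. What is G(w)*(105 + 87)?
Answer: 576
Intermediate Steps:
G(w)*(105 + 87) = 3*(105 + 87) = 3*192 = 576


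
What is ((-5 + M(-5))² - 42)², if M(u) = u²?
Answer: 128164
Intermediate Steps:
((-5 + M(-5))² - 42)² = ((-5 + (-5)²)² - 42)² = ((-5 + 25)² - 42)² = (20² - 42)² = (400 - 42)² = 358² = 128164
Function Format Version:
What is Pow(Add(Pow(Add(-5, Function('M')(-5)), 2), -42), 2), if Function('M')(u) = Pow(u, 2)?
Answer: 128164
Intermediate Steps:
Pow(Add(Pow(Add(-5, Function('M')(-5)), 2), -42), 2) = Pow(Add(Pow(Add(-5, Pow(-5, 2)), 2), -42), 2) = Pow(Add(Pow(Add(-5, 25), 2), -42), 2) = Pow(Add(Pow(20, 2), -42), 2) = Pow(Add(400, -42), 2) = Pow(358, 2) = 128164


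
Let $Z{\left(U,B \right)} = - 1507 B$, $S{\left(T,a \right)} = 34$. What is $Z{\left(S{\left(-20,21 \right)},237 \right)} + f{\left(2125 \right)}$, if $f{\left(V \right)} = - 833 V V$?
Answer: $-3761872784$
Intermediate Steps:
$f{\left(V \right)} = - 833 V^{2}$
$Z{\left(S{\left(-20,21 \right)},237 \right)} + f{\left(2125 \right)} = \left(-1507\right) 237 - 833 \cdot 2125^{2} = -357159 - 3761515625 = -3761872784$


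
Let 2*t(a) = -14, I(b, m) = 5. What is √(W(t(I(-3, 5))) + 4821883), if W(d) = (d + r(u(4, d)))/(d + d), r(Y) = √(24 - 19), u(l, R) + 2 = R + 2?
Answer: √(945089166 - 14*√5)/14 ≈ 2195.9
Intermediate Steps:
u(l, R) = R (u(l, R) = -2 + (R + 2) = -2 + (2 + R) = R)
t(a) = -7 (t(a) = (½)*(-14) = -7)
r(Y) = √5
W(d) = (d + √5)/(2*d) (W(d) = (d + √5)/(d + d) = (d + √5)/((2*d)) = (d + √5)*(1/(2*d)) = (d + √5)/(2*d))
√(W(t(I(-3, 5))) + 4821883) = √((½)*(-7 + √5)/(-7) + 4821883) = √((½)*(-⅐)*(-7 + √5) + 4821883) = √((½ - √5/14) + 4821883) = √(9643767/2 - √5/14)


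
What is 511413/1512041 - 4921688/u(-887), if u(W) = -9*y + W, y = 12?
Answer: 7442302901143/1504480795 ≈ 4946.8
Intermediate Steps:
u(W) = -108 + W (u(W) = -9*12 + W = -108 + W)
511413/1512041 - 4921688/u(-887) = 511413/1512041 - 4921688/(-108 - 887) = 511413*(1/1512041) - 4921688/(-995) = 511413/1512041 - 4921688*(-1/995) = 511413/1512041 + 4921688/995 = 7442302901143/1504480795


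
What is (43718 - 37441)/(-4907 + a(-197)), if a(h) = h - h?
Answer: -6277/4907 ≈ -1.2792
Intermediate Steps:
a(h) = 0
(43718 - 37441)/(-4907 + a(-197)) = (43718 - 37441)/(-4907 + 0) = 6277/(-4907) = 6277*(-1/4907) = -6277/4907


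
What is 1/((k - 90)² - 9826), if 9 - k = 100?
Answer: 1/22935 ≈ 4.3601e-5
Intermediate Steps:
k = -91 (k = 9 - 1*100 = 9 - 100 = -91)
1/((k - 90)² - 9826) = 1/((-91 - 90)² - 9826) = 1/((-181)² - 9826) = 1/(32761 - 9826) = 1/22935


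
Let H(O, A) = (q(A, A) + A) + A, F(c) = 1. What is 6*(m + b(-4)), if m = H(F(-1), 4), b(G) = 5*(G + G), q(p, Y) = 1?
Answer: -186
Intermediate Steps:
b(G) = 10*G (b(G) = 5*(2*G) = 10*G)
H(O, A) = 1 + 2*A (H(O, A) = (1 + A) + A = 1 + 2*A)
m = 9 (m = 1 + 2*4 = 1 + 8 = 9)
6*(m + b(-4)) = 6*(9 + 10*(-4)) = 6*(9 - 40) = 6*(-31) = -186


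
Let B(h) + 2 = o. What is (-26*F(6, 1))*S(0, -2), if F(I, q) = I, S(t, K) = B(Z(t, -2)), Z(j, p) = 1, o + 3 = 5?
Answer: 0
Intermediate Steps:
o = 2 (o = -3 + 5 = 2)
B(h) = 0 (B(h) = -2 + 2 = 0)
S(t, K) = 0
(-26*F(6, 1))*S(0, -2) = -26*6*0 = -156*0 = 0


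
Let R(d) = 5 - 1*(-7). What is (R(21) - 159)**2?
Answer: 21609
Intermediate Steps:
R(d) = 12 (R(d) = 5 + 7 = 12)
(R(21) - 159)**2 = (12 - 159)**2 = (-147)**2 = 21609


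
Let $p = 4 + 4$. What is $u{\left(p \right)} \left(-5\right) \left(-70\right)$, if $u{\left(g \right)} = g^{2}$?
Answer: $22400$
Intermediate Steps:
$p = 8$
$u{\left(p \right)} \left(-5\right) \left(-70\right) = 8^{2} \left(-5\right) \left(-70\right) = 64 \left(-5\right) \left(-70\right) = \left(-320\right) \left(-70\right) = 22400$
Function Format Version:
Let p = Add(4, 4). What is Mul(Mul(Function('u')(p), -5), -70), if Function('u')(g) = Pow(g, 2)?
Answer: 22400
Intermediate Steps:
p = 8
Mul(Mul(Function('u')(p), -5), -70) = Mul(Mul(Pow(8, 2), -5), -70) = Mul(Mul(64, -5), -70) = Mul(-320, -70) = 22400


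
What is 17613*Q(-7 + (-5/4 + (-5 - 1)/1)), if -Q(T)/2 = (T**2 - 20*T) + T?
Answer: -133524153/8 ≈ -1.6691e+7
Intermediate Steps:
Q(T) = -2*T**2 + 38*T (Q(T) = -2*((T**2 - 20*T) + T) = -2*(T**2 - 19*T) = -2*T**2 + 38*T)
17613*Q(-7 + (-5/4 + (-5 - 1)/1)) = 17613*(2*(-7 + (-5/4 + (-5 - 1)/1))*(19 - (-7 + (-5/4 + (-5 - 1)/1)))) = 17613*(2*(-7 + (-5*1/4 - 6*1))*(19 - (-7 + (-5*1/4 - 6*1)))) = 17613*(2*(-7 + (-5/4 - 6))*(19 - (-7 + (-5/4 - 6)))) = 17613*(2*(-7 - 29/4)*(19 - (-7 - 29/4))) = 17613*(2*(-57/4)*(19 - 1*(-57/4))) = 17613*(2*(-57/4)*(19 + 57/4)) = 17613*(2*(-57/4)*(133/4)) = 17613*(-7581/8) = -133524153/8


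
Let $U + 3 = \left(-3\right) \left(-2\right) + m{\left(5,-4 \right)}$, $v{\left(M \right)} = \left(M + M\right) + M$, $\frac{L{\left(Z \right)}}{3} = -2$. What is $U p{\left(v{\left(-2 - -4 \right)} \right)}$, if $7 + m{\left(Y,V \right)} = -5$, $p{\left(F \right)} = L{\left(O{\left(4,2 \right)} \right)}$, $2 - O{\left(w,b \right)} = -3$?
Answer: $54$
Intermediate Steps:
$O{\left(w,b \right)} = 5$ ($O{\left(w,b \right)} = 2 - -3 = 2 + 3 = 5$)
$L{\left(Z \right)} = -6$ ($L{\left(Z \right)} = 3 \left(-2\right) = -6$)
$v{\left(M \right)} = 3 M$ ($v{\left(M \right)} = 2 M + M = 3 M$)
$p{\left(F \right)} = -6$
$m{\left(Y,V \right)} = -12$ ($m{\left(Y,V \right)} = -7 - 5 = -12$)
$U = -9$ ($U = -3 - 6 = -9$)
$U p{\left(v{\left(-2 - -4 \right)} \right)} = \left(-9\right) \left(-6\right) = 54$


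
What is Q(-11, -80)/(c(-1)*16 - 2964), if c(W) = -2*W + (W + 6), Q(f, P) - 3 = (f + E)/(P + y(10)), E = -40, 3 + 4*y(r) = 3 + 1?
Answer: -1161/909788 ≈ -0.0012761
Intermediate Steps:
y(r) = 1/4 (y(r) = -3/4 + (3 + 1)/4 = -3/4 + (1/4)*4 = -3/4 + 1 = 1/4)
Q(f, P) = 3 + (-40 + f)/(1/4 + P) (Q(f, P) = 3 + (f - 40)/(P + 1/4) = 3 + (-40 + f)/(1/4 + P))
c(W) = 6 - W (c(W) = -2*W + (6 + W) = 6 - W)
Q(-11, -80)/(c(-1)*16 - 2964) = ((-157 + 4*(-11) + 12*(-80))/(1 + 4*(-80)))/((6 - 1*(-1))*16 - 2964) = ((-157 - 44 - 960)/(1 - 320))/((6 + 1)*16 - 2964) = (-1161/(-319))/(7*16 - 2964) = (-1/319*(-1161))/(112 - 2964) = (1161/319)/(-2852) = (1161/319)*(-1/2852) = -1161/909788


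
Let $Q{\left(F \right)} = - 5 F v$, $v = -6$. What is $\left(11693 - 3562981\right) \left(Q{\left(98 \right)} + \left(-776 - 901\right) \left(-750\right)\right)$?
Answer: $-4477073268720$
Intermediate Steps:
$Q{\left(F \right)} = 30 F$ ($Q{\left(F \right)} = - 5 F \left(-6\right) = 30 F$)
$\left(11693 - 3562981\right) \left(Q{\left(98 \right)} + \left(-776 - 901\right) \left(-750\right)\right) = \left(11693 - 3562981\right) \left(30 \cdot 98 + \left(-776 - 901\right) \left(-750\right)\right) = - 3551288 \left(2940 - -1257750\right) = - 3551288 \left(2940 + 1257750\right) = \left(-3551288\right) 1260690 = -4477073268720$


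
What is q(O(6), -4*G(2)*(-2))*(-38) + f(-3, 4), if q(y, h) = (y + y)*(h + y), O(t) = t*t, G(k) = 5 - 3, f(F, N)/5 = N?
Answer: -142252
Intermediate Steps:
f(F, N) = 5*N
G(k) = 2
O(t) = t**2
q(y, h) = 2*y*(h + y) (q(y, h) = (2*y)*(h + y) = 2*y*(h + y))
q(O(6), -4*G(2)*(-2))*(-38) + f(-3, 4) = (2*6**2*(-4*2*(-2) + 6**2))*(-38) + 5*4 = (2*36*(-8*(-2) + 36))*(-38) + 20 = (2*36*(16 + 36))*(-38) + 20 = (2*36*52)*(-38) + 20 = 3744*(-38) + 20 = -142272 + 20 = -142252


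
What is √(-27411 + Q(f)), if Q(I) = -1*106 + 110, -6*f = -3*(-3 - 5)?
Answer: I*√27407 ≈ 165.55*I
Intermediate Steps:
f = -4 (f = -(-1)*(-3 - 5)/2 = -(-1)*(-8)/2 = -⅙*24 = -4)
Q(I) = 4 (Q(I) = -106 + 110 = 4)
√(-27411 + Q(f)) = √(-27411 + 4) = √(-27407) = I*√27407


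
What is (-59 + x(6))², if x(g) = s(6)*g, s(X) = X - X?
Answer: 3481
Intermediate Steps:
s(X) = 0
x(g) = 0 (x(g) = 0*g = 0)
(-59 + x(6))² = (-59 + 0)² = (-59)² = 3481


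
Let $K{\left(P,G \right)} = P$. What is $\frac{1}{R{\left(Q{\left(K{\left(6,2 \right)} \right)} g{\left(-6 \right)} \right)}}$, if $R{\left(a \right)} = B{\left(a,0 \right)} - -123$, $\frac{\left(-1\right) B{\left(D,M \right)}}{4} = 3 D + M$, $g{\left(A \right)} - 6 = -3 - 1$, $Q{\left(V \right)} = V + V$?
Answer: $- \frac{1}{165} \approx -0.0060606$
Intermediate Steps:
$Q{\left(V \right)} = 2 V$
$g{\left(A \right)} = 2$ ($g{\left(A \right)} = 6 - 4 = 2$)
$B{\left(D,M \right)} = - 12 D - 4 M$ ($B{\left(D,M \right)} = - 4 \left(3 D + M\right) = - 4 \left(M + 3 D\right) = - 12 D - 4 M$)
$R{\left(a \right)} = 123 - 12 a$ ($R{\left(a \right)} = \left(- 12 a - 0\right) - -123 = \left(- 12 a + 0\right) + 123 = - 12 a + 123 = 123 - 12 a$)
$\frac{1}{R{\left(Q{\left(K{\left(6,2 \right)} \right)} g{\left(-6 \right)} \right)}} = \frac{1}{123 - 12 \cdot 2 \cdot 6 \cdot 2} = \frac{1}{123 - 12 \cdot 12 \cdot 2} = \frac{1}{123 - 288} = \frac{1}{-165} = - \frac{1}{165}$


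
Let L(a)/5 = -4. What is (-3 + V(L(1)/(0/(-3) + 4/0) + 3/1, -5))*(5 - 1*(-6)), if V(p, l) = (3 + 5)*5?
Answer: 407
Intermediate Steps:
L(a) = -20 (L(a) = 5*(-4) = -20)
V(p, l) = 40 (V(p, l) = 8*5 = 40)
(-3 + V(L(1)/(0/(-3) + 4/0) + 3/1, -5))*(5 - 1*(-6)) = (-3 + 40)*(5 - 1*(-6)) = 37*(5 + 6) = 37*11 = 407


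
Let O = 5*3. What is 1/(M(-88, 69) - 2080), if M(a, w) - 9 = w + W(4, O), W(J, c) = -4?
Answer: -1/2006 ≈ -0.00049850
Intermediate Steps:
O = 15
M(a, w) = 5 + w (M(a, w) = 9 + (w - 4) = 9 + (-4 + w) = 5 + w)
1/(M(-88, 69) - 2080) = 1/((5 + 69) - 2080) = 1/(74 - 2080) = 1/(-2006) = -1/2006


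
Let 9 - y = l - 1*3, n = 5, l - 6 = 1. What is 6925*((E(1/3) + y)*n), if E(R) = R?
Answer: 554000/3 ≈ 1.8467e+5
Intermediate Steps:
l = 7 (l = 6 + 1 = 7)
y = 5 (y = 9 - (7 - 1*3) = 9 - (7 - 3) = 9 - 1*4 = 9 - 4 = 5)
6925*((E(1/3) + y)*n) = 6925*((1/3 + 5)*5) = 6925*((16/3)*5) = 6925*(80/3) = 554000/3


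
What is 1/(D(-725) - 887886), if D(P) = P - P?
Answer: -1/887886 ≈ -1.1263e-6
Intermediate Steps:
D(P) = 0
1/(D(-725) - 887886) = 1/(0 - 887886) = 1/(-887886) = -1/887886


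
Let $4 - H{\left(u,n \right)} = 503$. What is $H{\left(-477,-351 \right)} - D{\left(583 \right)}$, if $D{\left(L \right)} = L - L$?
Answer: $-499$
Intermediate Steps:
$H{\left(u,n \right)} = -499$ ($H{\left(u,n \right)} = 4 - 503 = -499$)
$D{\left(L \right)} = 0$
$H{\left(-477,-351 \right)} - D{\left(583 \right)} = -499 - 0 = -499 + 0 = -499$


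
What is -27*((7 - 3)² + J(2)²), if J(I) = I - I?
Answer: -432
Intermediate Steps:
J(I) = 0
-27*((7 - 3)² + J(2)²) = -27*((7 - 3)² + 0²) = -27*(4² + 0) = -27*(16 + 0) = -27*16 = -432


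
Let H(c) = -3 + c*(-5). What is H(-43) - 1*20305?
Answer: -20093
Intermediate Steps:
H(c) = -3 - 5*c
H(-43) - 1*20305 = (-3 - 5*(-43)) - 1*20305 = (-3 + 215) - 20305 = 212 - 20305 = -20093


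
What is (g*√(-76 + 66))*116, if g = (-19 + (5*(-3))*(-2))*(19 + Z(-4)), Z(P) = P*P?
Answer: 44660*I*√10 ≈ 1.4123e+5*I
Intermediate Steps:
Z(P) = P²
g = 385 (g = (-19 + (5*(-3))*(-2))*(19 + (-4)²) = (-19 - 15*(-2))*(19 + 16) = (-19 + 30)*35 = 11*35 = 385)
(g*√(-76 + 66))*116 = (385*√(-76 + 66))*116 = (385*√(-10))*116 = (385*(I*√10))*116 = (385*I*√10)*116 = 44660*I*√10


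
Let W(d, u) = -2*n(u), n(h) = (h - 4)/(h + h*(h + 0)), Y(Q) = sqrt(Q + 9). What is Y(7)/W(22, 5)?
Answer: -60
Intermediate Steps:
Y(Q) = sqrt(9 + Q)
n(h) = (-4 + h)/(h + h**2) (n(h) = (-4 + h)/(h + h*h) = (-4 + h)/(h + h**2))
W(d, u) = -2*(-4 + u)/(u*(1 + u))
Y(7)/W(22, 5) = sqrt(9 + 7)/((2*(4 - 1*5)/(5*(1 + 5)))) = sqrt(16)/((2*(1/5)*(4 - 5)/6)) = 4/((2*(1/5)*(1/6)*(-1))) = 4/(-1/15) = 4*(-15) = -60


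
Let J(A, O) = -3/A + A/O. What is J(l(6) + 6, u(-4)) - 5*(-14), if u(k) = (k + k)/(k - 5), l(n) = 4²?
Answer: 4163/44 ≈ 94.614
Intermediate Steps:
l(n) = 16
u(k) = 2*k/(-5 + k) (u(k) = (2*k)/(-5 + k) = 2*k/(-5 + k))
J(l(6) + 6, u(-4)) - 5*(-14) = (-3/(16 + 6) + (16 + 6)/((2*(-4)/(-5 - 4)))) - 5*(-14) = (-3/22 + 22/((2*(-4)/(-9)))) + 70 = (-3*1/22 + 22/((2*(-4)*(-⅑)))) + 70 = (-3/22 + 22/(8/9)) + 70 = (-3/22 + 22*(9/8)) + 70 = (-3/22 + 99/4) + 70 = 1083/44 + 70 = 4163/44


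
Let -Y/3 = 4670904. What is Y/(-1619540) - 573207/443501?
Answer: 1321580029983/179566902385 ≈ 7.3598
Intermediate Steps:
Y = -14012712 (Y = -3*4670904 = -14012712)
Y/(-1619540) - 573207/443501 = -14012712/(-1619540) - 573207/443501 = -14012712*(-1/1619540) - 573207*1/443501 = 3503178/404885 - 573207/443501 = 1321580029983/179566902385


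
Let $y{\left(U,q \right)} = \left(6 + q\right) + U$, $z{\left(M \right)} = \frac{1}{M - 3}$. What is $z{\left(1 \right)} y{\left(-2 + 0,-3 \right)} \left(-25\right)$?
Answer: $\frac{25}{2} \approx 12.5$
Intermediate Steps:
$z{\left(M \right)} = \frac{1}{-3 + M}$
$y{\left(U,q \right)} = 6 + U + q$
$z{\left(1 \right)} y{\left(-2 + 0,-3 \right)} \left(-25\right) = \frac{6 + \left(-2 + 0\right) - 3}{-3 + 1} \left(-25\right) = \frac{6 - 2 - 3}{-2} \left(-25\right) = \left(- \frac{1}{2}\right) 1 \left(-25\right) = \left(- \frac{1}{2}\right) \left(-25\right) = \frac{25}{2}$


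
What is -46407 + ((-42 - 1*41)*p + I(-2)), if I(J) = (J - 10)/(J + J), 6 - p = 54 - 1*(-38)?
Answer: -39266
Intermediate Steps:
p = -86 (p = 6 - (54 - 1*(-38)) = 6 - (54 + 38) = 6 - 1*92 = 6 - 92 = -86)
I(J) = (-10 + J)/(2*J) (I(J) = (-10 + J)/((2*J)) = (-10 + J)*(1/(2*J)) = (-10 + J)/(2*J))
-46407 + ((-42 - 1*41)*p + I(-2)) = -46407 + ((-42 - 1*41)*(-86) + (½)*(-10 - 2)/(-2)) = -46407 + ((-42 - 41)*(-86) + (½)*(-½)*(-12)) = -46407 + (-83*(-86) + 3) = -46407 + (7138 + 3) = -46407 + 7141 = -39266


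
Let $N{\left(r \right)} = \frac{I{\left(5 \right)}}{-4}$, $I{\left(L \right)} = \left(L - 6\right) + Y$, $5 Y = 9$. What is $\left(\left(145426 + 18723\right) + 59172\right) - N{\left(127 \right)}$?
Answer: $\frac{1116606}{5} \approx 2.2332 \cdot 10^{5}$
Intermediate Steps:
$Y = \frac{9}{5}$ ($Y = \frac{1}{5} \cdot 9 = \frac{9}{5} \approx 1.8$)
$I{\left(L \right)} = - \frac{21}{5} + L$ ($I{\left(L \right)} = \left(L - 6\right) + \frac{9}{5} = \left(-6 + L\right) + \frac{9}{5} = - \frac{21}{5} + L$)
$N{\left(r \right)} = - \frac{1}{5}$ ($N{\left(r \right)} = \frac{- \frac{21}{5} + 5}{-4} = \frac{4}{5} \left(- \frac{1}{4}\right) = - \frac{1}{5}$)
$\left(\left(145426 + 18723\right) + 59172\right) - N{\left(127 \right)} = \left(\left(145426 + 18723\right) + 59172\right) - - \frac{1}{5} = \left(164149 + 59172\right) + \frac{1}{5} = 223321 + \frac{1}{5} = \frac{1116606}{5}$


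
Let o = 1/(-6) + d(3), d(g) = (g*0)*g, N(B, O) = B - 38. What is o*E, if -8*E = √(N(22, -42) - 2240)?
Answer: I*√141/12 ≈ 0.98953*I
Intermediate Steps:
N(B, O) = -38 + B
d(g) = 0 (d(g) = 0*g = 0)
E = -I*√141/2 (E = -√((-38 + 22) - 2240)/8 = -√(-16 - 2240)/8 = -I*√141/2 ≈ -5.9372*I)
o = -⅙ (o = 1/(-6) + 0 = -⅙ + 0 = -⅙ ≈ -0.16667)
o*E = -(-1)*I*√141/12 = I*√141/12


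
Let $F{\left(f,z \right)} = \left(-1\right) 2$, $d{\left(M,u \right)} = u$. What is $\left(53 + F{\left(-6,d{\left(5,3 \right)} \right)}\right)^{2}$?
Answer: $2601$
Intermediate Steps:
$F{\left(f,z \right)} = -2$
$\left(53 + F{\left(-6,d{\left(5,3 \right)} \right)}\right)^{2} = \left(53 - 2\right)^{2} = 51^{2} = 2601$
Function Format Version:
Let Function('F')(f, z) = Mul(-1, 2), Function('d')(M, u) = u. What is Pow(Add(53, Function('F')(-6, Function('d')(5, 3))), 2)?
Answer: 2601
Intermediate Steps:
Function('F')(f, z) = -2
Pow(Add(53, Function('F')(-6, Function('d')(5, 3))), 2) = Pow(Add(53, -2), 2) = Pow(51, 2) = 2601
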